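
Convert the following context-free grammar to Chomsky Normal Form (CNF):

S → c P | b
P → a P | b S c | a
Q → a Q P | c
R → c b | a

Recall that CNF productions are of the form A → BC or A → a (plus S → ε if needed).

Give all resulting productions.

TC → c; S → b; TA → a; TB → b; P → a; Q → c; R → a; S → TC P; P → TA P; P → TB X0; X0 → S TC; Q → TA X1; X1 → Q P; R → TC TB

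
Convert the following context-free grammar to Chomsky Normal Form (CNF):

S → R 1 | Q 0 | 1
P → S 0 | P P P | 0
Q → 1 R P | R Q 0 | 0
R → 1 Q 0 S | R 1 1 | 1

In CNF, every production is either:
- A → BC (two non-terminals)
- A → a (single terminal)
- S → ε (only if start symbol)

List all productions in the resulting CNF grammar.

T1 → 1; T0 → 0; S → 1; P → 0; Q → 0; R → 1; S → R T1; S → Q T0; P → S T0; P → P X0; X0 → P P; Q → T1 X1; X1 → R P; Q → R X2; X2 → Q T0; R → T1 X3; X3 → Q X4; X4 → T0 S; R → R X5; X5 → T1 T1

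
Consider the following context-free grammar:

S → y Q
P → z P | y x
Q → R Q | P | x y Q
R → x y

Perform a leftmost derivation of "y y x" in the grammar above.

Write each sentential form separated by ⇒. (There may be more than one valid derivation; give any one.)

S ⇒ y Q ⇒ y P ⇒ y y x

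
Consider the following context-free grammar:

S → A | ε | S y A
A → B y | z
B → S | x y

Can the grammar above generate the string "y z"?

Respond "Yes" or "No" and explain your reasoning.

Yes - a valid derivation exists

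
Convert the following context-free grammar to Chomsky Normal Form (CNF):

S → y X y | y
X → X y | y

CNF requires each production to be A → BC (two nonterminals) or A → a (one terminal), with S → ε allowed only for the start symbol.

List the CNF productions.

TY → y; S → y; X → y; S → TY X0; X0 → X TY; X → X TY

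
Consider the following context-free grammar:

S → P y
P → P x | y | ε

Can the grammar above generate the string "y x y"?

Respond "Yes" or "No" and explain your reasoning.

Yes - a valid derivation exists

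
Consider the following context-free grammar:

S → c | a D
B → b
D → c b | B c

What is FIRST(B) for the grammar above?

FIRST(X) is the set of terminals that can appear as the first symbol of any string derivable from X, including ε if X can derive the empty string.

We compute FIRST(B) using the standard algorithm.
FIRST(B) = {b}
FIRST(D) = {b, c}
FIRST(S) = {a, c}
Therefore, FIRST(B) = {b}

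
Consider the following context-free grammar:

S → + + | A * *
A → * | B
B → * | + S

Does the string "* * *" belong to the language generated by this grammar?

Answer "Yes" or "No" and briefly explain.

Yes - a valid derivation exists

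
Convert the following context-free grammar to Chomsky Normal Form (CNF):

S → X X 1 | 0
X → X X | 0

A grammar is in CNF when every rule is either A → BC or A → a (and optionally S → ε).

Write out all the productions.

T1 → 1; S → 0; X → 0; S → X X0; X0 → X T1; X → X X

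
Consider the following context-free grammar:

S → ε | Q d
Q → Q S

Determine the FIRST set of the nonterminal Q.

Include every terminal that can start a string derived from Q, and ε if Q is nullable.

We compute FIRST(Q) using the standard algorithm.
FIRST(Q) = {}
FIRST(S) = {ε}
Therefore, FIRST(Q) = {}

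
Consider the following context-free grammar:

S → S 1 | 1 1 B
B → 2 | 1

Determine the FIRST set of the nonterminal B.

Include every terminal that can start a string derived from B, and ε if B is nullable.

We compute FIRST(B) using the standard algorithm.
FIRST(B) = {1, 2}
FIRST(S) = {1}
Therefore, FIRST(B) = {1, 2}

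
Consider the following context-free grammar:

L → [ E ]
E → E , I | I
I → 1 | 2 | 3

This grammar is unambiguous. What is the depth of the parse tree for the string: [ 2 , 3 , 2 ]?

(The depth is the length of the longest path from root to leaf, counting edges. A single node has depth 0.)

5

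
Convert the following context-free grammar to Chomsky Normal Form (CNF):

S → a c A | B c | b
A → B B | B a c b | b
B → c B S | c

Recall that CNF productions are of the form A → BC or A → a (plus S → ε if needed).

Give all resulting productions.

TA → a; TC → c; S → b; TB → b; A → b; B → c; S → TA X0; X0 → TC A; S → B TC; A → B B; A → B X1; X1 → TA X2; X2 → TC TB; B → TC X3; X3 → B S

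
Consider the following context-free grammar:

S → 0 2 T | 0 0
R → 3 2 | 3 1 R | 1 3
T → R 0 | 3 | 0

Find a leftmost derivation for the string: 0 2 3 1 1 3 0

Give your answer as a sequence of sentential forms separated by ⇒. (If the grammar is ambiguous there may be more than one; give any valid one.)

S ⇒ 0 2 T ⇒ 0 2 R 0 ⇒ 0 2 3 1 R 0 ⇒ 0 2 3 1 1 3 0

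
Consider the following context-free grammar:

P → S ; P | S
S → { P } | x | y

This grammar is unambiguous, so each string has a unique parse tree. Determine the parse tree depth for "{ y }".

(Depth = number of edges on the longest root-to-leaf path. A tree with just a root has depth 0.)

4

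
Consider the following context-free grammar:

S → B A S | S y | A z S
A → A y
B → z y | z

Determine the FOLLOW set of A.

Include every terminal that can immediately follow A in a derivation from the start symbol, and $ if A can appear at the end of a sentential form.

We compute FOLLOW(A) using the standard algorithm.
FOLLOW(S) starts with {$}.
FIRST(A) = {}
FIRST(B) = {z}
FIRST(S) = {z}
FOLLOW(A) = {y, z}
FOLLOW(B) = {}
FOLLOW(S) = {$, y}
Therefore, FOLLOW(A) = {y, z}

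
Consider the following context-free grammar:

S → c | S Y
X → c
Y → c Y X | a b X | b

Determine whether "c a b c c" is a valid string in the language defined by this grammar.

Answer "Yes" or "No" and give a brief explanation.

No - no valid derivation exists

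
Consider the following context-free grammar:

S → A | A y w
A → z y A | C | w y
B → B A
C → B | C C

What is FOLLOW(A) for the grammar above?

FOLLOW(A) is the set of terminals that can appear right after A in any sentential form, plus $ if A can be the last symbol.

We compute FOLLOW(A) using the standard algorithm.
FOLLOW(S) starts with {$}.
FIRST(A) = {w, z}
FIRST(B) = {}
FIRST(C) = {}
FIRST(S) = {w, z}
FOLLOW(A) = {$, w, y, z}
FOLLOW(B) = {$, w, y, z}
FOLLOW(C) = {$, w, y, z}
FOLLOW(S) = {$}
Therefore, FOLLOW(A) = {$, w, y, z}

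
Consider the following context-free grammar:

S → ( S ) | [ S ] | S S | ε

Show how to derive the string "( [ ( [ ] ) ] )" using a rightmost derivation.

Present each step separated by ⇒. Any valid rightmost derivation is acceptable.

S ⇒ ( S ) ⇒ ( [ S ] ) ⇒ ( [ ( S ) ] ) ⇒ ( [ ( [ S ] ) ] ) ⇒ ( [ ( [ ] ) ] )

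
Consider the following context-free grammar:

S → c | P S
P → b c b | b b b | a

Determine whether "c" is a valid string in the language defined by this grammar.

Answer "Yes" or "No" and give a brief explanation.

Yes - a valid derivation exists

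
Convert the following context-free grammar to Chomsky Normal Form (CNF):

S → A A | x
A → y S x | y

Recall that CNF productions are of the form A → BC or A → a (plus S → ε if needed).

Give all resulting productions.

S → x; TY → y; TX → x; A → y; S → A A; A → TY X0; X0 → S TX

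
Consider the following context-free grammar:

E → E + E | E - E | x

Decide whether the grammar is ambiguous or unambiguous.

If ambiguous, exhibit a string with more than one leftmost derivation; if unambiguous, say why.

Ambiguous - the string 'x + x + x + x' has two distinct leftmost derivations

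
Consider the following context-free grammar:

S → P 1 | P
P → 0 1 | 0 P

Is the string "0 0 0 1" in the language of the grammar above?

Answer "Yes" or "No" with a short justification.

Yes - a valid derivation exists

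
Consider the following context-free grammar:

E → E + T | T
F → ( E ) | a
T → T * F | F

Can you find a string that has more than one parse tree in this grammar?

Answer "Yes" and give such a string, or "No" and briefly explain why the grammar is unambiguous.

No - the grammar is unambiguous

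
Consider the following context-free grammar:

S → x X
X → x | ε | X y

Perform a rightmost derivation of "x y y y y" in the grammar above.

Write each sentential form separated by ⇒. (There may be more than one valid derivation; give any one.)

S ⇒ x X ⇒ x X y ⇒ x X y y ⇒ x X y y y ⇒ x X y y y y ⇒ x y y y y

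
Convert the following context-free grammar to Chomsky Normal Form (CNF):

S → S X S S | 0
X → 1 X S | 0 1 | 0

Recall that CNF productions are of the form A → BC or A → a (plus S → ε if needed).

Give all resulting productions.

S → 0; T1 → 1; T0 → 0; X → 0; S → S X0; X0 → X X1; X1 → S S; X → T1 X2; X2 → X S; X → T0 T1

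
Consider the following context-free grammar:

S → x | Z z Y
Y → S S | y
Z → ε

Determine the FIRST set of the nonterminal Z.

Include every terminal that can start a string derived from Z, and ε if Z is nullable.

We compute FIRST(Z) using the standard algorithm.
FIRST(S) = {x, z}
FIRST(Y) = {x, y, z}
FIRST(Z) = {ε}
Therefore, FIRST(Z) = {ε}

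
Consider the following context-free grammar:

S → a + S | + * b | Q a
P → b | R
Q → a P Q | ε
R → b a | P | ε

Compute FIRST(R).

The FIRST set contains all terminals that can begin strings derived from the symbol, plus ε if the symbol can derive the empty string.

We compute FIRST(R) using the standard algorithm.
FIRST(P) = {b, ε}
FIRST(Q) = {a, ε}
FIRST(R) = {b, ε}
FIRST(S) = {+, a}
Therefore, FIRST(R) = {b, ε}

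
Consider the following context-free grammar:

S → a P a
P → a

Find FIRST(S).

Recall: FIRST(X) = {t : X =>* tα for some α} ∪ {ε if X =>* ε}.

We compute FIRST(S) using the standard algorithm.
FIRST(P) = {a}
FIRST(S) = {a}
Therefore, FIRST(S) = {a}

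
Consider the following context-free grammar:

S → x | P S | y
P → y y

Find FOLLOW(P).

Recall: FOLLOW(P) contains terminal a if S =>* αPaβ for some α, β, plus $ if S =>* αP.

We compute FOLLOW(P) using the standard algorithm.
FOLLOW(S) starts with {$}.
FIRST(P) = {y}
FIRST(S) = {x, y}
FOLLOW(P) = {x, y}
FOLLOW(S) = {$}
Therefore, FOLLOW(P) = {x, y}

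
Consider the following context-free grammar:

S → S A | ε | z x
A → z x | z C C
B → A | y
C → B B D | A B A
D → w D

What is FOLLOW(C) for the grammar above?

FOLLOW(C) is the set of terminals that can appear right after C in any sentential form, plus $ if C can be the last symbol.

We compute FOLLOW(C) using the standard algorithm.
FOLLOW(S) starts with {$}.
FIRST(A) = {z}
FIRST(B) = {y, z}
FIRST(C) = {y, z}
FIRST(D) = {w}
FIRST(S) = {z, ε}
FOLLOW(A) = {$, w, y, z}
FOLLOW(B) = {w, y, z}
FOLLOW(C) = {$, w, y, z}
FOLLOW(D) = {$, w, y, z}
FOLLOW(S) = {$, z}
Therefore, FOLLOW(C) = {$, w, y, z}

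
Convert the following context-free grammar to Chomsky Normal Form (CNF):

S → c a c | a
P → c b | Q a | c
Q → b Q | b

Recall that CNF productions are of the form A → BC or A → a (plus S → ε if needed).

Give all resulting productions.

TC → c; TA → a; S → a; TB → b; P → c; Q → b; S → TC X0; X0 → TA TC; P → TC TB; P → Q TA; Q → TB Q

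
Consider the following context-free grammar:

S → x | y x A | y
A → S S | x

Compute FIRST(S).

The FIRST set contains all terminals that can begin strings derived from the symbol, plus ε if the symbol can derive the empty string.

We compute FIRST(S) using the standard algorithm.
FIRST(A) = {x, y}
FIRST(S) = {x, y}
Therefore, FIRST(S) = {x, y}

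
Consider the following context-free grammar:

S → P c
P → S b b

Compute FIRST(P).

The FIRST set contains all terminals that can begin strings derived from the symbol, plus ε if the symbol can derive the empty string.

We compute FIRST(P) using the standard algorithm.
FIRST(P) = {}
FIRST(S) = {}
Therefore, FIRST(P) = {}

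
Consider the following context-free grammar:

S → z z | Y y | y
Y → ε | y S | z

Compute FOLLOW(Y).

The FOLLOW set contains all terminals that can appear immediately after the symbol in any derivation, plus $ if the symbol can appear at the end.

We compute FOLLOW(Y) using the standard algorithm.
FOLLOW(S) starts with {$}.
FIRST(S) = {y, z}
FIRST(Y) = {y, z, ε}
FOLLOW(S) = {$, y}
FOLLOW(Y) = {y}
Therefore, FOLLOW(Y) = {y}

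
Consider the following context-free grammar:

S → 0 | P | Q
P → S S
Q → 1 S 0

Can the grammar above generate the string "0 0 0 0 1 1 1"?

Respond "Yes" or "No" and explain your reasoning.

No - no valid derivation exists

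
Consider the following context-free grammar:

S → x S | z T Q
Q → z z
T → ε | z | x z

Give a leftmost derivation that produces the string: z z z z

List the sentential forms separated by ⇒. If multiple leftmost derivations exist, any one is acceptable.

S ⇒ z T Q ⇒ z z Q ⇒ z z z z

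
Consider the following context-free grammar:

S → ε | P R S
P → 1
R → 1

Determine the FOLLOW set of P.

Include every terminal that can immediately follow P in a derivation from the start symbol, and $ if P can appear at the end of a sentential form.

We compute FOLLOW(P) using the standard algorithm.
FOLLOW(S) starts with {$}.
FIRST(P) = {1}
FIRST(R) = {1}
FIRST(S) = {1, ε}
FOLLOW(P) = {1}
FOLLOW(R) = {$, 1}
FOLLOW(S) = {$}
Therefore, FOLLOW(P) = {1}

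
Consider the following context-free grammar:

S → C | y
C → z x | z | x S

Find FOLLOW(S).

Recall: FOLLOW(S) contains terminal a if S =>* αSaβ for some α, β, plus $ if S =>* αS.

We compute FOLLOW(S) using the standard algorithm.
FOLLOW(S) starts with {$}.
FIRST(C) = {x, z}
FIRST(S) = {x, y, z}
FOLLOW(C) = {$}
FOLLOW(S) = {$}
Therefore, FOLLOW(S) = {$}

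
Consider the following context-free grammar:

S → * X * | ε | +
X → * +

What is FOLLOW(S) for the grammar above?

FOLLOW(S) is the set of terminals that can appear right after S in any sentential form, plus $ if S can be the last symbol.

We compute FOLLOW(S) using the standard algorithm.
FOLLOW(S) starts with {$}.
FIRST(S) = {*, +, ε}
FIRST(X) = {*}
FOLLOW(S) = {$}
FOLLOW(X) = {*}
Therefore, FOLLOW(S) = {$}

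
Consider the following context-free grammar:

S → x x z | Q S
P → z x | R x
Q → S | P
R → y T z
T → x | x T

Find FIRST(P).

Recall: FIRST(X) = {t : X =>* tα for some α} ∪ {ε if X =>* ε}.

We compute FIRST(P) using the standard algorithm.
FIRST(P) = {y, z}
FIRST(Q) = {x, y, z}
FIRST(R) = {y}
FIRST(S) = {x, y, z}
FIRST(T) = {x}
Therefore, FIRST(P) = {y, z}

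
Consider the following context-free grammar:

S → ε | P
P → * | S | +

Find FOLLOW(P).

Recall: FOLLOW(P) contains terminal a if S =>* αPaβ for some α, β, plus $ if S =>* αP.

We compute FOLLOW(P) using the standard algorithm.
FOLLOW(S) starts with {$}.
FIRST(P) = {*, +, ε}
FIRST(S) = {*, +, ε}
FOLLOW(P) = {$}
FOLLOW(S) = {$}
Therefore, FOLLOW(P) = {$}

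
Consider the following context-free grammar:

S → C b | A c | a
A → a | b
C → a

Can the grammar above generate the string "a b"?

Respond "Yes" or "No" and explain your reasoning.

Yes - a valid derivation exists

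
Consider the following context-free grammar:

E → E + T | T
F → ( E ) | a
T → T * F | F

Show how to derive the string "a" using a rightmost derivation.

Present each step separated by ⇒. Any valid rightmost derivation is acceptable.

E ⇒ T ⇒ F ⇒ a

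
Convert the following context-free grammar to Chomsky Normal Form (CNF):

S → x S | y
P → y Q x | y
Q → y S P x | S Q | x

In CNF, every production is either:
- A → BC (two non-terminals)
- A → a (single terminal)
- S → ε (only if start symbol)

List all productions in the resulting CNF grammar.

TX → x; S → y; TY → y; P → y; Q → x; S → TX S; P → TY X0; X0 → Q TX; Q → TY X1; X1 → S X2; X2 → P TX; Q → S Q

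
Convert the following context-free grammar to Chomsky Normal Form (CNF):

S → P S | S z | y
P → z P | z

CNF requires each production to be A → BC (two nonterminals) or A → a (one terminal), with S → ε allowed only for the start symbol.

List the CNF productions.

TZ → z; S → y; P → z; S → P S; S → S TZ; P → TZ P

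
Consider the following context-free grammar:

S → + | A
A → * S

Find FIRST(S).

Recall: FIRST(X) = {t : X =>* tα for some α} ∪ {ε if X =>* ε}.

We compute FIRST(S) using the standard algorithm.
FIRST(A) = {*}
FIRST(S) = {*, +}
Therefore, FIRST(S) = {*, +}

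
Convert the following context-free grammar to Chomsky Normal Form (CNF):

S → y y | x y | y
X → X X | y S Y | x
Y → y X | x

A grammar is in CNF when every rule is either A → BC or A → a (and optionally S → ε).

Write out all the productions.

TY → y; TX → x; S → y; X → x; Y → x; S → TY TY; S → TX TY; X → X X; X → TY X0; X0 → S Y; Y → TY X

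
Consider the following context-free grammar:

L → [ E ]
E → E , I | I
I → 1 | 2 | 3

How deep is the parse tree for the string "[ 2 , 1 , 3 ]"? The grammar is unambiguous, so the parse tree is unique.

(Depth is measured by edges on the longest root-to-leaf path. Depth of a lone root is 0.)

5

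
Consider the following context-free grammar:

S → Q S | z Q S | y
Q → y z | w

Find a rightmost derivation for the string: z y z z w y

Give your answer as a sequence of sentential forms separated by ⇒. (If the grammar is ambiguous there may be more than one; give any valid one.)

S ⇒ z Q S ⇒ z Q z Q S ⇒ z Q z Q y ⇒ z Q z w y ⇒ z y z z w y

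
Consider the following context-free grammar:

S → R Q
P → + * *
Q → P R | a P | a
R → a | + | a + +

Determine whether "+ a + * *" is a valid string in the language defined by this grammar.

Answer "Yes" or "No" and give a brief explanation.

Yes - a valid derivation exists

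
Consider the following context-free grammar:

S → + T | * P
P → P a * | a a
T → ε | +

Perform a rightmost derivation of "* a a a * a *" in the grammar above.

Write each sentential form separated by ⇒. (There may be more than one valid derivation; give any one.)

S ⇒ * P ⇒ * P a * ⇒ * P a * a * ⇒ * a a a * a *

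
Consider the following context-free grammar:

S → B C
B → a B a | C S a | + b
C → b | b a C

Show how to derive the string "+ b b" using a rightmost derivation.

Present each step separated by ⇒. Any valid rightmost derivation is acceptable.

S ⇒ B C ⇒ B b ⇒ + b b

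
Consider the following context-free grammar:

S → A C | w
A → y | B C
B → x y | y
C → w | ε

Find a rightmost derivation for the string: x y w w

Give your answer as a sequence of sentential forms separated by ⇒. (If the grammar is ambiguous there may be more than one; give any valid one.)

S ⇒ A C ⇒ A w ⇒ B C w ⇒ B w w ⇒ x y w w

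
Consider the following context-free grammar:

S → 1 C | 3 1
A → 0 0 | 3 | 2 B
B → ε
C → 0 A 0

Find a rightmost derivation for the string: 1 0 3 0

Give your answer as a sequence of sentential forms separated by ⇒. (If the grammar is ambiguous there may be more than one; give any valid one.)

S ⇒ 1 C ⇒ 1 0 A 0 ⇒ 1 0 3 0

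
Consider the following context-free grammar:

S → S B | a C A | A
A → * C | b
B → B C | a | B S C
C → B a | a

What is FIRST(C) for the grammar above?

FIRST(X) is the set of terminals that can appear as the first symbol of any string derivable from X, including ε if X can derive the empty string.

We compute FIRST(C) using the standard algorithm.
FIRST(A) = {*, b}
FIRST(B) = {a}
FIRST(C) = {a}
FIRST(S) = {*, a, b}
Therefore, FIRST(C) = {a}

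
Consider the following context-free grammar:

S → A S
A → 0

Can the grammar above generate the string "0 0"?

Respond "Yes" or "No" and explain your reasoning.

No - no valid derivation exists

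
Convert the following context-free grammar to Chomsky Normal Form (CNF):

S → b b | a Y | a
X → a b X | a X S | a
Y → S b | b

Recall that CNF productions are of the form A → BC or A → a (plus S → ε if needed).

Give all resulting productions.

TB → b; TA → a; S → a; X → a; Y → b; S → TB TB; S → TA Y; X → TA X0; X0 → TB X; X → TA X1; X1 → X S; Y → S TB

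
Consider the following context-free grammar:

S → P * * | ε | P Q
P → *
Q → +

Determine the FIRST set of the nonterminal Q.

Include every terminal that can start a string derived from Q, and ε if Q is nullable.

We compute FIRST(Q) using the standard algorithm.
FIRST(P) = {*}
FIRST(Q) = {+}
FIRST(S) = {*, ε}
Therefore, FIRST(Q) = {+}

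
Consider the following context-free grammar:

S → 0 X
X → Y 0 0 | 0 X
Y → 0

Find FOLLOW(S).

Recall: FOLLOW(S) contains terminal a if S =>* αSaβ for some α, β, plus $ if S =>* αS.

We compute FOLLOW(S) using the standard algorithm.
FOLLOW(S) starts with {$}.
FIRST(S) = {0}
FIRST(X) = {0}
FIRST(Y) = {0}
FOLLOW(S) = {$}
FOLLOW(X) = {$}
FOLLOW(Y) = {0}
Therefore, FOLLOW(S) = {$}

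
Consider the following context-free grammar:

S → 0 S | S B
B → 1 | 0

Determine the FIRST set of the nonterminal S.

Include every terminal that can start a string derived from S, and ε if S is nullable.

We compute FIRST(S) using the standard algorithm.
FIRST(B) = {0, 1}
FIRST(S) = {0}
Therefore, FIRST(S) = {0}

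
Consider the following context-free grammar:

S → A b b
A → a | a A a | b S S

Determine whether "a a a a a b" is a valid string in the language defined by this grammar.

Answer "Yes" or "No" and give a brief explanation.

No - no valid derivation exists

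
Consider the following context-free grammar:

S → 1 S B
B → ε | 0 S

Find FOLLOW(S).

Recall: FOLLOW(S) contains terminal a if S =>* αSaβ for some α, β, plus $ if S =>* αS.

We compute FOLLOW(S) using the standard algorithm.
FOLLOW(S) starts with {$}.
FIRST(B) = {0, ε}
FIRST(S) = {1}
FOLLOW(B) = {$, 0}
FOLLOW(S) = {$, 0}
Therefore, FOLLOW(S) = {$, 0}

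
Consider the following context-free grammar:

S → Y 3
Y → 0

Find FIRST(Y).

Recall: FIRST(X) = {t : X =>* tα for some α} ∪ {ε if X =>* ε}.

We compute FIRST(Y) using the standard algorithm.
FIRST(S) = {0}
FIRST(Y) = {0}
Therefore, FIRST(Y) = {0}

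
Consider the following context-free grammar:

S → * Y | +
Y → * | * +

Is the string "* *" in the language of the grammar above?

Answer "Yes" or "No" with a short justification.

Yes - a valid derivation exists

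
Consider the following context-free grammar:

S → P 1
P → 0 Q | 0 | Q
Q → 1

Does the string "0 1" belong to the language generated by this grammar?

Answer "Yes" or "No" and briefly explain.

Yes - a valid derivation exists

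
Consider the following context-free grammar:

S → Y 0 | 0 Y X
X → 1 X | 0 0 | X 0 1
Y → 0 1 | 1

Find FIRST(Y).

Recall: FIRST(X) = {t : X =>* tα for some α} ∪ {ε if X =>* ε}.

We compute FIRST(Y) using the standard algorithm.
FIRST(S) = {0, 1}
FIRST(X) = {0, 1}
FIRST(Y) = {0, 1}
Therefore, FIRST(Y) = {0, 1}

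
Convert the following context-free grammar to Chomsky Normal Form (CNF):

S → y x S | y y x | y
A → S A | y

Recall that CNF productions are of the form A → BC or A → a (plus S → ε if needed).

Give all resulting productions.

TY → y; TX → x; S → y; A → y; S → TY X0; X0 → TX S; S → TY X1; X1 → TY TX; A → S A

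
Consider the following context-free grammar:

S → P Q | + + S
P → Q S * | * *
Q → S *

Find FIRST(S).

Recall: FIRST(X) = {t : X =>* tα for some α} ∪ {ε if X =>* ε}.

We compute FIRST(S) using the standard algorithm.
FIRST(P) = {*, +}
FIRST(Q) = {*, +}
FIRST(S) = {*, +}
Therefore, FIRST(S) = {*, +}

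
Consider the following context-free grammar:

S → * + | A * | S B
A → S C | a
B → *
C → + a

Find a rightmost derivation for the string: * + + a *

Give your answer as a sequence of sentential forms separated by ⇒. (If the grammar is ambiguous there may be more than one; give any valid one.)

S ⇒ A * ⇒ S C * ⇒ S + a * ⇒ * + + a *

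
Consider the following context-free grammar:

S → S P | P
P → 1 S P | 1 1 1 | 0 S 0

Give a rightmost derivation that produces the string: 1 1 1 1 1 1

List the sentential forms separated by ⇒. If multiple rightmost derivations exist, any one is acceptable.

S ⇒ S P ⇒ S 1 1 1 ⇒ P 1 1 1 ⇒ 1 1 1 1 1 1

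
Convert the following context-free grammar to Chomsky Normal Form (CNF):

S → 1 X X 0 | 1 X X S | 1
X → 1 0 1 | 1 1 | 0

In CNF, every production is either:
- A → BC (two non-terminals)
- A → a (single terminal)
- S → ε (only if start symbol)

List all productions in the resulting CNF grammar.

T1 → 1; T0 → 0; S → 1; X → 0; S → T1 X0; X0 → X X1; X1 → X T0; S → T1 X2; X2 → X X3; X3 → X S; X → T1 X4; X4 → T0 T1; X → T1 T1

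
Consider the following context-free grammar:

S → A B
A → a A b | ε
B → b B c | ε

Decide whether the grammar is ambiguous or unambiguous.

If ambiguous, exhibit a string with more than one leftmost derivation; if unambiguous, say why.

Unambiguous - every string in the language has a unique leftmost derivation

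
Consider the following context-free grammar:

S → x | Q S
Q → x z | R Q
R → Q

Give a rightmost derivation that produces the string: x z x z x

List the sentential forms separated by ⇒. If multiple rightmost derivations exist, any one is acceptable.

S ⇒ Q S ⇒ Q Q S ⇒ Q Q x ⇒ Q x z x ⇒ x z x z x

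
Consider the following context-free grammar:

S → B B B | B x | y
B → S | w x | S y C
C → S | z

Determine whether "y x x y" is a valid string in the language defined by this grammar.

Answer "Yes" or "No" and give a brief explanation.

No - no valid derivation exists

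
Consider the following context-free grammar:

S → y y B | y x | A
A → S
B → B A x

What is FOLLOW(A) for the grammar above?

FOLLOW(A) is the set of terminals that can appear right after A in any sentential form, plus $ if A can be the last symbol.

We compute FOLLOW(A) using the standard algorithm.
FOLLOW(S) starts with {$}.
FIRST(A) = {y}
FIRST(B) = {}
FIRST(S) = {y}
FOLLOW(A) = {$, x}
FOLLOW(B) = {$, x, y}
FOLLOW(S) = {$, x}
Therefore, FOLLOW(A) = {$, x}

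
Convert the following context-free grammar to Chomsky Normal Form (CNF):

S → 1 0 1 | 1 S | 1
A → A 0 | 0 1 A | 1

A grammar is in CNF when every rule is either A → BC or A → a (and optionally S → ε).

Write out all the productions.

T1 → 1; T0 → 0; S → 1; A → 1; S → T1 X0; X0 → T0 T1; S → T1 S; A → A T0; A → T0 X1; X1 → T1 A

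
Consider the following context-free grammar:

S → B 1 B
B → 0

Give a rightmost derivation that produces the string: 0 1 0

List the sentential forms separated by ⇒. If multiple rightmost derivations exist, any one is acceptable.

S ⇒ B 1 B ⇒ B 1 0 ⇒ 0 1 0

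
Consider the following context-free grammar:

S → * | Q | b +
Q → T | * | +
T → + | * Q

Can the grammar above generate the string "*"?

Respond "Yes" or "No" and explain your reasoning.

Yes - a valid derivation exists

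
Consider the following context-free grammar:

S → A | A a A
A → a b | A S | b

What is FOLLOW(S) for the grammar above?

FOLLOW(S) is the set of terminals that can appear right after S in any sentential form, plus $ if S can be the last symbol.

We compute FOLLOW(S) using the standard algorithm.
FOLLOW(S) starts with {$}.
FIRST(A) = {a, b}
FIRST(S) = {a, b}
FOLLOW(A) = {$, a, b}
FOLLOW(S) = {$, a, b}
Therefore, FOLLOW(S) = {$, a, b}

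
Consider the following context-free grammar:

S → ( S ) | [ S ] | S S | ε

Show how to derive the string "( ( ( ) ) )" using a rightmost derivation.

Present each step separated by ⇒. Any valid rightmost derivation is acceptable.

S ⇒ ( S ) ⇒ ( ( S ) ) ⇒ ( ( ( S ) ) ) ⇒ ( ( ( ) ) )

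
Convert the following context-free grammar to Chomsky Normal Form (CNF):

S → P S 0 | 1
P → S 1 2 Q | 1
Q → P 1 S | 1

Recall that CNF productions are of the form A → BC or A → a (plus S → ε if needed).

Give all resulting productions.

T0 → 0; S → 1; T1 → 1; T2 → 2; P → 1; Q → 1; S → P X0; X0 → S T0; P → S X1; X1 → T1 X2; X2 → T2 Q; Q → P X3; X3 → T1 S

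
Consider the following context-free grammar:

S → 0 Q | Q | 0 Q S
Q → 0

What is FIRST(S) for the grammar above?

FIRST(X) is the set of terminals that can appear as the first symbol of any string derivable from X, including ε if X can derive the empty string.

We compute FIRST(S) using the standard algorithm.
FIRST(Q) = {0}
FIRST(S) = {0}
Therefore, FIRST(S) = {0}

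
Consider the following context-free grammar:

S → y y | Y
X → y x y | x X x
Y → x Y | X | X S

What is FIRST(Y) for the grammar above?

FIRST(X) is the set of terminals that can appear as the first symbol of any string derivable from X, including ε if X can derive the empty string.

We compute FIRST(Y) using the standard algorithm.
FIRST(S) = {x, y}
FIRST(X) = {x, y}
FIRST(Y) = {x, y}
Therefore, FIRST(Y) = {x, y}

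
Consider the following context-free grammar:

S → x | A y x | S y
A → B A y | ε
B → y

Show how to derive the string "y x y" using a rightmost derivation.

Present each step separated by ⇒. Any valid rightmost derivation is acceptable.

S ⇒ S y ⇒ A y x y ⇒ y x y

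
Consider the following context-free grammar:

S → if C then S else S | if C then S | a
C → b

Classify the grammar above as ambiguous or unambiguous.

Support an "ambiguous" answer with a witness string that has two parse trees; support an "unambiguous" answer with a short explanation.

Ambiguous - the string 'if b then if b then if b then a else a' has two distinct parse trees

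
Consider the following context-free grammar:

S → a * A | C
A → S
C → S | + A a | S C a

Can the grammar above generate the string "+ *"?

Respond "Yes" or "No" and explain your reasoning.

No - no valid derivation exists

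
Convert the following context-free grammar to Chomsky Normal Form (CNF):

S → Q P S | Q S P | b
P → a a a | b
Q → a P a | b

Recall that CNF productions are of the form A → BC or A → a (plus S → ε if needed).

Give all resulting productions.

S → b; TA → a; P → b; Q → b; S → Q X0; X0 → P S; S → Q X1; X1 → S P; P → TA X2; X2 → TA TA; Q → TA X3; X3 → P TA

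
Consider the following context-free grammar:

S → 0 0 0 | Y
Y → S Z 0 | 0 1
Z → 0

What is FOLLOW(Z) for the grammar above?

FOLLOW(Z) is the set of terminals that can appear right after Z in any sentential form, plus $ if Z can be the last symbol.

We compute FOLLOW(Z) using the standard algorithm.
FOLLOW(S) starts with {$}.
FIRST(S) = {0}
FIRST(Y) = {0}
FIRST(Z) = {0}
FOLLOW(S) = {$, 0}
FOLLOW(Y) = {$, 0}
FOLLOW(Z) = {0}
Therefore, FOLLOW(Z) = {0}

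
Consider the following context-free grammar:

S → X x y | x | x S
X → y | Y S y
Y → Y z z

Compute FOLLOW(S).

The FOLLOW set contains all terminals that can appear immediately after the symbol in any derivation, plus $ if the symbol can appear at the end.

We compute FOLLOW(S) using the standard algorithm.
FOLLOW(S) starts with {$}.
FIRST(S) = {x, y}
FIRST(X) = {y}
FIRST(Y) = {}
FOLLOW(S) = {$, y}
FOLLOW(X) = {x}
FOLLOW(Y) = {x, y, z}
Therefore, FOLLOW(S) = {$, y}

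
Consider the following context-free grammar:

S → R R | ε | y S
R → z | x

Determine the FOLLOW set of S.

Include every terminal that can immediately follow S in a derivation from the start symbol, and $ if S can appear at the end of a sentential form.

We compute FOLLOW(S) using the standard algorithm.
FOLLOW(S) starts with {$}.
FIRST(R) = {x, z}
FIRST(S) = {x, y, z, ε}
FOLLOW(R) = {$, x, z}
FOLLOW(S) = {$}
Therefore, FOLLOW(S) = {$}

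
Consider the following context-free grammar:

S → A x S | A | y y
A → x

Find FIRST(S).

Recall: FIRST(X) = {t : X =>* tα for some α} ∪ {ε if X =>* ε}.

We compute FIRST(S) using the standard algorithm.
FIRST(A) = {x}
FIRST(S) = {x, y}
Therefore, FIRST(S) = {x, y}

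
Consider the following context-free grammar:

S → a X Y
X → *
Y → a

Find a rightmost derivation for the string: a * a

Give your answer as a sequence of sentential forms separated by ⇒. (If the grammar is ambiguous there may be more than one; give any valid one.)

S ⇒ a X Y ⇒ a X a ⇒ a * a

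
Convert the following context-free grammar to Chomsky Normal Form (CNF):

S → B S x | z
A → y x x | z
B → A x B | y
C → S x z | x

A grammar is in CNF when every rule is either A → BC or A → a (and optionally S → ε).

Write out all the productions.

TX → x; S → z; TY → y; A → z; B → y; TZ → z; C → x; S → B X0; X0 → S TX; A → TY X1; X1 → TX TX; B → A X2; X2 → TX B; C → S X3; X3 → TX TZ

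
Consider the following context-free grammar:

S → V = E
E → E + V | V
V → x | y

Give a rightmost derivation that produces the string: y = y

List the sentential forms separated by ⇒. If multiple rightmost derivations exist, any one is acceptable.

S ⇒ V = E ⇒ V = V ⇒ V = y ⇒ y = y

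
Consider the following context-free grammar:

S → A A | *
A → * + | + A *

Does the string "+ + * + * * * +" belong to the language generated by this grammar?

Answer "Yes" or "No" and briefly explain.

Yes - a valid derivation exists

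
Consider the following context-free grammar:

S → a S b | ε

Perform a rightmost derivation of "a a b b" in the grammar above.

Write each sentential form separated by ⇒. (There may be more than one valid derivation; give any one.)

S ⇒ a S b ⇒ a a S b b ⇒ a a b b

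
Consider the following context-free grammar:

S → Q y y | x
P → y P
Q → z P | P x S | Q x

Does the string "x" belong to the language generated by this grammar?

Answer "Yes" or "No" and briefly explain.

Yes - a valid derivation exists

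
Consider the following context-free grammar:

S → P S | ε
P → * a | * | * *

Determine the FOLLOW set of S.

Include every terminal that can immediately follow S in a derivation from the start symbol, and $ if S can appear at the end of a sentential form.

We compute FOLLOW(S) using the standard algorithm.
FOLLOW(S) starts with {$}.
FIRST(P) = {*}
FIRST(S) = {*, ε}
FOLLOW(P) = {$, *}
FOLLOW(S) = {$}
Therefore, FOLLOW(S) = {$}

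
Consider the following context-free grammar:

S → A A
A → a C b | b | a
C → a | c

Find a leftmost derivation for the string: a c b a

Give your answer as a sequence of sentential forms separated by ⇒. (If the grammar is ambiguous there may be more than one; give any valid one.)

S ⇒ A A ⇒ a C b A ⇒ a c b A ⇒ a c b a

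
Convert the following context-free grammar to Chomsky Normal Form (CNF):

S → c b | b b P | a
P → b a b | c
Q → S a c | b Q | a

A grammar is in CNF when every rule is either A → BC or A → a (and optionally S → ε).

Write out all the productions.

TC → c; TB → b; S → a; TA → a; P → c; Q → a; S → TC TB; S → TB X0; X0 → TB P; P → TB X1; X1 → TA TB; Q → S X2; X2 → TA TC; Q → TB Q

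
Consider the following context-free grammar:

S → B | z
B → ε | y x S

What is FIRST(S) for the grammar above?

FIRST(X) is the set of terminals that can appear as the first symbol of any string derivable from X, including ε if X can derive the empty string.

We compute FIRST(S) using the standard algorithm.
FIRST(B) = {y, ε}
FIRST(S) = {y, z, ε}
Therefore, FIRST(S) = {y, z, ε}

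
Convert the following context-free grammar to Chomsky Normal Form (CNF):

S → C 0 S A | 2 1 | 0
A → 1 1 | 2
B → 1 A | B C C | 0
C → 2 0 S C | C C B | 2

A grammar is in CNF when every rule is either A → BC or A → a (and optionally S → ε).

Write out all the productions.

T0 → 0; T2 → 2; T1 → 1; S → 0; A → 2; B → 0; C → 2; S → C X0; X0 → T0 X1; X1 → S A; S → T2 T1; A → T1 T1; B → T1 A; B → B X2; X2 → C C; C → T2 X3; X3 → T0 X4; X4 → S C; C → C X5; X5 → C B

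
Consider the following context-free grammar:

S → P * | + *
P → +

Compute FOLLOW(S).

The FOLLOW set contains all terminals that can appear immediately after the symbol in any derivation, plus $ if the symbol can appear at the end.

We compute FOLLOW(S) using the standard algorithm.
FOLLOW(S) starts with {$}.
FIRST(P) = {+}
FIRST(S) = {+}
FOLLOW(P) = {*}
FOLLOW(S) = {$}
Therefore, FOLLOW(S) = {$}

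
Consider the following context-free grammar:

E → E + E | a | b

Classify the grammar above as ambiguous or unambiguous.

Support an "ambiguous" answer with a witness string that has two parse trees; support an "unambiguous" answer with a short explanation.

Ambiguous - the string 'a + a + a + a' has two distinct parse trees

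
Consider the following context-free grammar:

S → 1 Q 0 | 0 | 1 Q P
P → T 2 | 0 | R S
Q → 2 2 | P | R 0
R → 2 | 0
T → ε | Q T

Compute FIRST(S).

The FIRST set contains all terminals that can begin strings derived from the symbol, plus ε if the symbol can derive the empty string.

We compute FIRST(S) using the standard algorithm.
FIRST(P) = {0, 2}
FIRST(Q) = {0, 2}
FIRST(R) = {0, 2}
FIRST(S) = {0, 1}
FIRST(T) = {0, 2, ε}
Therefore, FIRST(S) = {0, 1}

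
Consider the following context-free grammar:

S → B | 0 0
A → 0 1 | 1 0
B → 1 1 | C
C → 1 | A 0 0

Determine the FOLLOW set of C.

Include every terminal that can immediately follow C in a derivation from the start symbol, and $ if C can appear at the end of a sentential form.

We compute FOLLOW(C) using the standard algorithm.
FOLLOW(S) starts with {$}.
FIRST(A) = {0, 1}
FIRST(B) = {0, 1}
FIRST(C) = {0, 1}
FIRST(S) = {0, 1}
FOLLOW(A) = {0}
FOLLOW(B) = {$}
FOLLOW(C) = {$}
FOLLOW(S) = {$}
Therefore, FOLLOW(C) = {$}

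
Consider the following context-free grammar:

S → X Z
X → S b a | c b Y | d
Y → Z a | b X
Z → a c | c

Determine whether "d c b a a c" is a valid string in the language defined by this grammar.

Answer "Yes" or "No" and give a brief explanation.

Yes - a valid derivation exists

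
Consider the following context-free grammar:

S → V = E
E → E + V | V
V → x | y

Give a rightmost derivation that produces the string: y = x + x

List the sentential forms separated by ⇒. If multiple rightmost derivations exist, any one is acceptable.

S ⇒ V = E ⇒ V = E + V ⇒ V = E + x ⇒ V = V + x ⇒ V = x + x ⇒ y = x + x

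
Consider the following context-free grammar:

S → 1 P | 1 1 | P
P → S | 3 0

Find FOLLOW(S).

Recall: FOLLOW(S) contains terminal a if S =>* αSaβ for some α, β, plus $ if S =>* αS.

We compute FOLLOW(S) using the standard algorithm.
FOLLOW(S) starts with {$}.
FIRST(P) = {1, 3}
FIRST(S) = {1, 3}
FOLLOW(P) = {$}
FOLLOW(S) = {$}
Therefore, FOLLOW(S) = {$}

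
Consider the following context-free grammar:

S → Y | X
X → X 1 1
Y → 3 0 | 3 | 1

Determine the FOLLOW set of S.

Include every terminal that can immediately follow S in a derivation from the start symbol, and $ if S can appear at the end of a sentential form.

We compute FOLLOW(S) using the standard algorithm.
FOLLOW(S) starts with {$}.
FIRST(S) = {1, 3}
FIRST(X) = {}
FIRST(Y) = {1, 3}
FOLLOW(S) = {$}
FOLLOW(X) = {$, 1}
FOLLOW(Y) = {$}
Therefore, FOLLOW(S) = {$}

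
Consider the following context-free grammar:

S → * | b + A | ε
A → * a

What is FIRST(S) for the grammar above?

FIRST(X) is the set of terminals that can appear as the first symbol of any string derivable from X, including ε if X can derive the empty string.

We compute FIRST(S) using the standard algorithm.
FIRST(A) = {*}
FIRST(S) = {*, b, ε}
Therefore, FIRST(S) = {*, b, ε}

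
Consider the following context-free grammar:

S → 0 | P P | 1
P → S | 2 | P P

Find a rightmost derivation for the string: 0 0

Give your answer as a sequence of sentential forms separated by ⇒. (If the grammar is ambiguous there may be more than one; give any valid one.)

S ⇒ P P ⇒ P S ⇒ P 0 ⇒ S 0 ⇒ 0 0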